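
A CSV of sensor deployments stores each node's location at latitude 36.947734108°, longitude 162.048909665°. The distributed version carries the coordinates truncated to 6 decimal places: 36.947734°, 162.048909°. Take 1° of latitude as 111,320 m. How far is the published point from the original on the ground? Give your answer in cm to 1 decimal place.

Δlat = 36.947734108 − 36.947734 = +0.000000108°; Δlon = 162.048909665 − 162.048909 = +0.000000665°.
N–S: 0.000000108° × 111320 m/° = 0.0120226 m.
E–W at 36.9477°: 0.000000665° × 111320 × cos 36.9477° = 0.000000665 × 111320 × 0.7992 ≈ 0.0591618 m.
Hypotenuse of the two orthogonal shifts: √(0.0120226² + 0.0591618²) = 0.0603711 m.
That is 0.0603711 m = 6.0371 cm.

6.0 cm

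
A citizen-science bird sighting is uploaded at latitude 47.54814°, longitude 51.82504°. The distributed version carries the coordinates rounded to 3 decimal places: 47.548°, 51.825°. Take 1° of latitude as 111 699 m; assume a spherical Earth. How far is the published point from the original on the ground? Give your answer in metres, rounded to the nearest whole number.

16 metres

Δlat = 47.54814 − 47.548 = +0.00014°; Δlon = 51.82504 − 51.825 = +0.00004°.
North–south shift: 0.00014 × 111699 = 15.6379 m.
East–west at this latitude: 0.00004° × 111699 × cos 47.548° ≈ 0.00004 × 75393.7 = 3.01575 m.
Combined displacement = (15.6379² + 3.01575²)^½ ≈ 15.926 m.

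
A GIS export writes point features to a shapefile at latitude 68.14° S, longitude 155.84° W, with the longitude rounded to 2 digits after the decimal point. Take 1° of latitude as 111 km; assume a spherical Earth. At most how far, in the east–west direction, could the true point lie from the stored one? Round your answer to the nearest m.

Rounding to 2 decimal places leaves the longitude within ±0.005° of the true value.
Parallels shrink by cos φ, so at 68.14° a degree of longitude is 111000 × 0.3723 ≈ 41329.7 m.
East–west error: 0.005° × 41329.7 m/° ≈ 206.649 m.

207 m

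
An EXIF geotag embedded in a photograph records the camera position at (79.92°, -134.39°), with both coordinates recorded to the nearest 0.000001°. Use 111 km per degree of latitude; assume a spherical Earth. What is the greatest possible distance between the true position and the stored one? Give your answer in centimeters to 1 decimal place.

Rounding to 6 decimal places leaves each coordinate within ±5e-07° of the true value.
N–S: 5e-07° × 111000 m/° = 0.0555 m.
Longitude error → 5e-07 × 111000 × cos 79.92° = 5e-07 × 111000 × 0.1750 ≈ 0.00971378 m.
Worst case both components are at the extreme and orthogonal: √(0.0555² + 0.00971378²) ≈ 0.0563437 m.
That is 0.0563437 m = 5.6344 cm.

5.6 centimeters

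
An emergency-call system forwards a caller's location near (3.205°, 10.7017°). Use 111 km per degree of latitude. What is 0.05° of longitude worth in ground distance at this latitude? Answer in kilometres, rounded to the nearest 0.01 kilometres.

5.54 kilometres

One degree of longitude here spans 111000 × cos 3.205° = 111000 × 0.9984 ≈ 110826 m; 0.05° of that is 5541.32 m.
That is 5541.32 m = 5.5413 km.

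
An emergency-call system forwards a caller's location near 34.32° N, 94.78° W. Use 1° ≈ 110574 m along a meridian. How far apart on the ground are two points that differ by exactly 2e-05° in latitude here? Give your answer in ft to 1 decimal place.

Along a meridian 2e-05° is 2e-05 × 110574 = 2.21148 m.
In feet: 2.21148 m ÷ 0.3048 ≈ 7.2555 ft.

7.3 ft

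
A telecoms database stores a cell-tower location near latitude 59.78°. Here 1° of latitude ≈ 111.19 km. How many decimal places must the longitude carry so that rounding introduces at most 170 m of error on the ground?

3 decimal places

At 59.78° one degree of longitude covers 111190 × cos 59.78° ≈ 111190 × 0.5033 ≈ 55964.3 m.
Rounding to N decimal places gives at most 0.5 × 10⁻ᴺ degrees of error, i.e. 0.5 × 10⁻ᴺ × 55964.3 m.
Need 0.5 × 55964.3 × 10⁻ᴺ ≤ 170 → 10⁻ᴺ ≤ 6.075e-03, so N ≥ 2.22.
So 3 decimal places suffice (28 m); 2 would allow up to 280 m.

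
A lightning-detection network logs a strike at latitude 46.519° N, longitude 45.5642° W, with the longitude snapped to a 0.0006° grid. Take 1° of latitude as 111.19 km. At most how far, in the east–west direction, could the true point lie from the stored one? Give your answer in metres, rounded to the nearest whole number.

With a 0.0006° grid the true value lies within half a step, ±0.0006°/2 = ±0.0003°, of the stored one.
One degree of longitude at 46.519° is 111190 × cos 46.519° ≈ 111190 × 0.6881 = 76511.4 m.
Maximum E–W displacement: 0.0003 × 76511.4 = 22.9534 m.

23 metres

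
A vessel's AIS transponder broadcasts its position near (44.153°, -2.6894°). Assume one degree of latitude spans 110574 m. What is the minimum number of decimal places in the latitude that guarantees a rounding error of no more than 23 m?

One degree of latitude covers 110574 m.
N decimal places → at most half a unit in the last place, 0.5 × 10⁻ᴺ° = 110574/2 × 10⁻ᴺ m.
Need 0.5 × 110574 × 10⁻ᴺ ≤ 23 → 10⁻ᴺ ≤ 4.160e-04, so N ≥ 3.38.
So 4 decimal places suffice (5.53 m); 3 would allow up to 55.3 m.

4 decimal places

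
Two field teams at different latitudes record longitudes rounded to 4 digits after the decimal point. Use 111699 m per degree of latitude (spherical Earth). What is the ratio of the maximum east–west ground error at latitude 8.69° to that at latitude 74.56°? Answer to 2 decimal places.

Rounding to 4 decimal places leaves the longitude within ±5e-05° of the true value.
At 8.69°: 5e-05° × 111699 × cos 8.69° = 5e-05 × 111699 × 0.9885 ≈ 5.5208 m.
Error at 74.56° = 5e-05° × 111699 × cos 74.56° ≈ 5.585 × 0.2662 = 1.4869 m.
Ratio: 5.5208 / 1.4869 = cos 8.69° / cos 74.56° ≈ 3.7130.

3.71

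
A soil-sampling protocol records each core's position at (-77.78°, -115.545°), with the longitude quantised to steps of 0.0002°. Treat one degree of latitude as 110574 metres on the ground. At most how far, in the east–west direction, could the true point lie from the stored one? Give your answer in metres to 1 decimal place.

With a 0.0002° grid the true value lies within half a step, ±0.0002°/2 = ±0.0001°, of the stored one.
At latitude 77.78° a degree of longitude spans 110574 m × cos 77.78° = 110574 × 0.2117 ≈ 23404.8 m.
So at most 0.0001° × 23404.8 ≈ 2.34048 m east–west.

2.3 metres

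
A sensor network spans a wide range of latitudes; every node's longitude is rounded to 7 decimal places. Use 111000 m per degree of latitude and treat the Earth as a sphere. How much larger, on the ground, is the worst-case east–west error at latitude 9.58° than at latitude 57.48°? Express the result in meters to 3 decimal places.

0.002 meters

Rounding to 7 decimal places leaves the longitude within ±5e-08° of the true value.
At 9.58°: 5e-08° × 111000 × cos 9.58° = 5e-08 × 111000 × 0.9861 ≈ 0.0054726 m.
At 57.48°: 5e-08° × 111000 × cos 57.48° = 5e-08 × 111000 × 0.5376 ≈ 0.0029836 m.
Difference: 0.0054726 − 0.0029836 = 0.002489 m.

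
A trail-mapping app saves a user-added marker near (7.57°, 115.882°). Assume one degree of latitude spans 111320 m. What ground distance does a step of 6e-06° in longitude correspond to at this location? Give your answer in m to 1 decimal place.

One degree of longitude here spans 111320 × cos 7.57° = 111320 × 0.9913 ≈ 110350 m; 6e-06° of that is 0.662099 m.

0.7 m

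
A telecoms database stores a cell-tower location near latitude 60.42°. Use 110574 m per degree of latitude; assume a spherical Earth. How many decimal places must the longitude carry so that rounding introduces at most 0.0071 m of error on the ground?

At 60.42° one degree of longitude covers 110574 × cos 60.42° ≈ 110574 × 0.4936 ≈ 54583.6 m.
N decimal places → at most half a unit in the last place, 0.5 × 10⁻ᴺ° = 54583.6/2 × 10⁻ᴺ m.
Setting 27291.8 × 10⁻ᴺ ≤ 0.0071 gives 10ᴺ ≥ 3.844e+06, i.e. N ≥ 6.58.
So 7 decimal places suffice (0.00273 m); 6 would allow up to 0.0273 m.

7 decimal places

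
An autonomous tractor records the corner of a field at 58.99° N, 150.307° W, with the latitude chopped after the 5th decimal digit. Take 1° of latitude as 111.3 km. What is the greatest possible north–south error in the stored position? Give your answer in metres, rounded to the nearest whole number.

Truncating at 5 decimal places can drop up to a full unit in the last place, so the latitude may be off by as much as 1e-05°.
North–south distance: 1e-05° × 111300 m/° = 1.113 m.

1 metres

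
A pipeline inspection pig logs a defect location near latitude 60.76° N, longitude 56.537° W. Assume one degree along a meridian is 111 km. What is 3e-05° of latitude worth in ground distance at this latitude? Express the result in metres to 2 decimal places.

3.33 metres

3e-05° × 111000 m/° = 3.33 m.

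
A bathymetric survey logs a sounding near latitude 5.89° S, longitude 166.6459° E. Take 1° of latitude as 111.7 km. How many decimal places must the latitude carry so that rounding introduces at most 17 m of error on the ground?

One degree of latitude covers 111700 m.
N decimal places → at most half a unit in the last place, 0.5 × 10⁻ᴺ° = 111700/2 × 10⁻ᴺ m.
Setting 55850 × 10⁻ᴺ ≤ 17 gives 10ᴺ ≥ 3285, i.e. N ≥ 3.52.
At 3 places the error can reach 55.9 m, but 4 places keeps it to 5.58 m.

4 decimal places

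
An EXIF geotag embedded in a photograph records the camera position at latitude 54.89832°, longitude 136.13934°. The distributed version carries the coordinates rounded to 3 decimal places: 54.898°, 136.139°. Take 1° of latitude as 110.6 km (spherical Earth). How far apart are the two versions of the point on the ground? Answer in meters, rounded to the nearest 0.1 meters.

The latitude changed by +0.00032° and the longitude by +0.00034°.
N–S: 0.00032° × 110600 m/° = 35.392 m.
E–W at 54.898°: 0.00034° × 110600 × cos 54.898° = 0.00034 × 110600 × 0.5750 ≈ 21.6236 m.
Combined displacement = (35.392² + 21.6236²)^½ ≈ 41.475 m.

41.5 meters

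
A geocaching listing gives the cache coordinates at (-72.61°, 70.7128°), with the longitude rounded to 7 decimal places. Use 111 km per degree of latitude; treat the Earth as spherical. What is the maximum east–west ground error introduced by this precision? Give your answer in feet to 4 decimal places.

Rounding to 7 decimal places leaves the longitude within ±5e-08° of the true value.
One degree of longitude at 72.61° is 111000 × cos 72.61° ≈ 111000 × 0.2989 = 33175 m.
Maximum E–W displacement: 5e-08 × 33175 = 0.00165875 m.
In feet: 0.00165875 m ÷ 0.3048 ≈ 0.0054421 ft.

0.0054 feet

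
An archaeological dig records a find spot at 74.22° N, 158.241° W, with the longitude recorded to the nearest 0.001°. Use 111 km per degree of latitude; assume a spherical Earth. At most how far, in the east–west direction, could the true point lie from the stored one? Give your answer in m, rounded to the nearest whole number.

Rounding to 3 decimal places leaves the longitude within ±0.0005° of the true value.
Parallels shrink by cos φ, so at 74.22° a degree of longitude is 111000 × 0.2719 ≈ 30185.8 m.
Maximum E–W displacement: 0.0005 × 30185.8 = 15.0929 m.

15 m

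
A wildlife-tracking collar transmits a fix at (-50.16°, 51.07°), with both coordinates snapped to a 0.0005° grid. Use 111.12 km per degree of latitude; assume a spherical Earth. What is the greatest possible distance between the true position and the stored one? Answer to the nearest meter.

33 meters

With a 0.0005° grid the true value lies within half a step, ±0.0005°/2 = ±0.00025°, of the stored one.
Latitude error → 0.00025 × 111120 = 27.78 m along the meridian.
East–west component at 50.16°: 0.00025° × 111120 × cos 50.16° ≈ 0.00025 × 71188.6 ≈ 17.7971 m.
Combining orthogonally: (27.78² + 17.7971²)^½ ≈ 32.9919 m.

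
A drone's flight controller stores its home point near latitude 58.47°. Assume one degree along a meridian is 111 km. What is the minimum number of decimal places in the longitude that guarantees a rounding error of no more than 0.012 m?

7 decimal places

At 58.47° one degree of longitude covers 111000 × cos 58.47° ≈ 111000 × 0.5229 ≈ 58046.9 m.
N decimal places → at most half a unit in the last place, 0.5 × 10⁻ᴺ° = 58046.9/2 × 10⁻ᴺ m.
Setting 29023.4 × 10⁻ᴺ ≤ 0.012 gives 10ᴺ ≥ 2.419e+06, i.e. N ≥ 6.38.
So 7 decimal places suffice (0.0029 m); 6 would allow up to 0.029 m.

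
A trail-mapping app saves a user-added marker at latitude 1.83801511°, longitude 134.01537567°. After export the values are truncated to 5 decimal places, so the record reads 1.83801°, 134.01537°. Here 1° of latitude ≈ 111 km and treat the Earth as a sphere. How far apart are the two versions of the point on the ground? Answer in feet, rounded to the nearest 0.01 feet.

The latitude changed by +0.00000511° and the longitude by +0.00000567°.
North–south shift: 0.00000511 × 111000 = 0.56721 m.
East–west at this latitude: 0.00000567° × 111000 × cos 1.83801° ≈ 0.00000567 × 110943 = 0.629046 m.
Hypotenuse of the two orthogonal shifts: √(0.56721² + 0.629046²) = 0.84701 m.
In feet: 0.84701 m ÷ 0.3048 ≈ 2.7789 ft.

2.78 feet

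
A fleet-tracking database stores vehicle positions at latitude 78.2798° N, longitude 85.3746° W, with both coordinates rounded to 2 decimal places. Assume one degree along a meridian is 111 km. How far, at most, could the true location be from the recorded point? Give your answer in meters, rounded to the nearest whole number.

566 meters

Rounding to 2 decimal places leaves each coordinate within ±0.005° of the true value.
Latitude error → 0.005 × 111000 = 555 m along the meridian.
E–W at 78.2798°: 0.005° × 111000 × cos 78.2798° = 0.005 × 111000 × 0.2031 ≈ 112.739 m.
Combining orthogonally: (555² + 112.739²)^½ ≈ 566.335 m.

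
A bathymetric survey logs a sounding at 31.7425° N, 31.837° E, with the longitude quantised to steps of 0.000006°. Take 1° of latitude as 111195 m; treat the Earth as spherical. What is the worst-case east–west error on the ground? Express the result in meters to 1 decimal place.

With a 0.000006° grid the true value lies within half a step, ±0.000006°/2 = ±3e-06°, of the stored one.
Parallels shrink by cos φ, so at 31.7425° a degree of longitude is 111195 × 0.8504 ≈ 94562.6 m.
Maximum E–W displacement: 3e-06 × 94562.6 = 0.283688 m.

0.3 meters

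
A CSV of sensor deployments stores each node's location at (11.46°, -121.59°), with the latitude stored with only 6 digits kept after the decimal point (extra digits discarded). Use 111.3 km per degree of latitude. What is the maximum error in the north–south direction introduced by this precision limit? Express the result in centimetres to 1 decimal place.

Truncating at 6 decimal places can drop up to a full unit in the last place, so the latitude may be off by as much as 1e-06°.
So the N–S error is at most 1e-06 × 111300 = 0.1113 m.
That is 0.1113 m = 11.13 cm.

11.1 centimetres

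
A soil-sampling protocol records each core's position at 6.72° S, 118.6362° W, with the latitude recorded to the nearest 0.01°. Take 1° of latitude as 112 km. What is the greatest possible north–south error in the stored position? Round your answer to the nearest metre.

Rounding to 2 decimal places leaves the latitude within ±0.005° of the true value.
North–south distance: 0.005° × 112000 m/° = 560 m.

560 metres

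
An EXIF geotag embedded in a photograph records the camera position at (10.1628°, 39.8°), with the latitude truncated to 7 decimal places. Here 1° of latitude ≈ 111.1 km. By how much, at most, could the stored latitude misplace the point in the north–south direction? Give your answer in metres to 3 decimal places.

0.011 metres

Truncating at 7 decimal places can drop up to a full unit in the last place, so the latitude may be off by as much as 1e-07°.
Along the meridian that is 1e-07° × 111100 m/° = 0.01111 m.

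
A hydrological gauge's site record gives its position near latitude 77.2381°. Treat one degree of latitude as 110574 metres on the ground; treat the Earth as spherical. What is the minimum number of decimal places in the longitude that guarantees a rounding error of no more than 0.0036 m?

7 decimal places

At 77.2381° one degree of longitude covers 110574 × cos 77.2381° ≈ 110574 × 0.2209 ≈ 24425.8 m.
Rounding to N decimal places gives at most 0.5 × 10⁻ᴺ degrees of error, i.e. 0.5 × 10⁻ᴺ × 24425.8 m.
Need 0.5 × 24425.8 × 10⁻ᴺ ≤ 0.0036 → 10⁻ᴺ ≤ 2.948e-07, so N ≥ 6.53.
At 6 places the error can reach 0.0122 m, but 7 places keeps it to 0.00122 m.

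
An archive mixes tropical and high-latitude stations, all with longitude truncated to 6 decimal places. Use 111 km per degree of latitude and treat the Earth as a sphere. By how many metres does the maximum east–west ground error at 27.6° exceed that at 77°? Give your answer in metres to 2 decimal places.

0.07 metres

Truncating at 6 decimal places can drop up to a full unit in the last place, so the longitude may be off by as much as 1e-06°.
Error at 27.6° = 1e-06° × 111000 × cos 27.6° ≈ 0.111 × 0.8862 = 0.098369 m.
At 77°: 1e-06° × 111000 × cos 77° = 1e-06 × 111000 × 0.2250 ≈ 0.02497 m.
Difference: 0.098369 − 0.02497 = 0.073399 m.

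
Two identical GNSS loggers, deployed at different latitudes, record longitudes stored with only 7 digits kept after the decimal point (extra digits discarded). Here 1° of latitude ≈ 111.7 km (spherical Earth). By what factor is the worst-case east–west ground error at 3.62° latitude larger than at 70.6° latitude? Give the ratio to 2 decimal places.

Truncating at 7 decimal places can drop up to a full unit in the last place, so the longitude may be off by as much as 1e-07°.
At 3.62°: 1e-07° × 111700 × cos 3.62° = 1e-07 × 111700 × 0.9980 ≈ 0.011148 m.
Error at 70.6° = 1e-07° × 111700 × cos 70.6° ≈ 0.01117 × 0.3322 = 0.0037102 m.
Ratio: 0.011148 / 0.0037102 = cos 3.62° / cos 70.6° ≈ 3.0046.

3.00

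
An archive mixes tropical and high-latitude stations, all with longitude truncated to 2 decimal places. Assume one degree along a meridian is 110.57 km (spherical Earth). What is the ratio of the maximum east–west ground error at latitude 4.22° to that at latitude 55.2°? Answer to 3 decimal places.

1.747

Truncating at 2 decimal places can drop up to a full unit in the last place, so the longitude may be off by as much as 0.01°.
At 4.22°: 0.01° × 110570 × cos 4.22° = 0.01 × 110570 × 0.9973 ≈ 1102.7 m.
Error at 55.2° = 0.01° × 110570 × cos 55.2° ≈ 1105.7 × 0.5707 = 631.04 m.
The ratio reduces to cos 4.22° / cos 55.2° = 0.9973/0.5707 ≈ 1.7474.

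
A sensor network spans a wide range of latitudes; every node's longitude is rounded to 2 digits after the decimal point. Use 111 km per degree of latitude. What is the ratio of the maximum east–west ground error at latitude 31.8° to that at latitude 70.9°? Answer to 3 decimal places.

Rounding to 2 decimal places leaves the longitude within ±0.005° of the true value.
At 31.8°: 0.005° × 111000 × cos 31.8° = 0.005 × 111000 × 0.8499 ≈ 471.69 m.
At 70.9°: 0.005° × 111000 × cos 70.9° = 0.005 × 111000 × 0.3272 ≈ 181.61 m.
Ratio: 471.69 / 181.61 = cos 31.8° / cos 70.9° ≈ 2.5973.

2.597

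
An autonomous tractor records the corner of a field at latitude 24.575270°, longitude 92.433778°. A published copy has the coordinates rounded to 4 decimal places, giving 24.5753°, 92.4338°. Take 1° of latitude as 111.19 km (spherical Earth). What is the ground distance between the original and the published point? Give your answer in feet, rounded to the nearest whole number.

The latitude changed by -0.000030° and the longitude by -0.000022°.
N–S: -0.000030° × 111190 m/° = -3.3357 m.
East–west at this latitude: -0.000022° × 111190 × cos 24.5753° ≈ -0.000022 × 101118 = -2.22459 m.
Distance: √(3.3357² + 2.22459²) ≈ 4.00945 m.
In feet: 4.00945 m ÷ 0.3048 ≈ 13.154 ft.

13 feet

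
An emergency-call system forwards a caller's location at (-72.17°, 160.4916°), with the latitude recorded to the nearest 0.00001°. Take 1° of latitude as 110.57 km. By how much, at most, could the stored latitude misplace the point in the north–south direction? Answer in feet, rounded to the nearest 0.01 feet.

Rounding to 5 decimal places leaves the latitude within ±5e-06° of the true value.
North–south distance: 5e-06° × 110570 m/° = 0.55285 m.
In feet: 0.55285 m ÷ 0.3048 ≈ 1.8138 ft.

1.81 feet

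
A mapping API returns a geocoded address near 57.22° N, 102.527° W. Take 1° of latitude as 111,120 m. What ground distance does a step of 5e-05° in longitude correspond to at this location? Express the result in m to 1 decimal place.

At 57.22° a degree of longitude is 111120 × cos 57.22° ≈ 60162 m, so 5e-05° corresponds to 3.0081 m.

3.0 m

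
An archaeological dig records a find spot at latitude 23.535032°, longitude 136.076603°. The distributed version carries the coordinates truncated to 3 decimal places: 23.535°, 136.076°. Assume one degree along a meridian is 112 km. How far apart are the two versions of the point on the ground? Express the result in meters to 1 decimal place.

62.0 meters

Δlat = 23.535032 − 23.535 = +0.000032°; Δlon = 136.076603 − 136.076 = +0.000603°.
North–south shift: 0.000032 × 112000 = 3.584 m.
East–west at this latitude: 0.000603° × 112000 × cos 23.535° ≈ 0.000603 × 102683 = 61.9181 m.
Combined displacement = (3.584² + 61.9181²)^½ ≈ 62.0217 m.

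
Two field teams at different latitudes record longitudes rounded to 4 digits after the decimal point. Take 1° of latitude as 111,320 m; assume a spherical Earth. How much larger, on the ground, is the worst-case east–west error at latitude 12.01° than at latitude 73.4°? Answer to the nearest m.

4 m

Rounding to 4 decimal places leaves the longitude within ±5e-05° of the true value.
Error at 12.01° = 5e-05° × 111320 × cos 12.01° ≈ 5.566 × 0.9781 = 5.4442 m.
Error at 73.4° = 5e-05° × 111320 × cos 73.4° ≈ 5.566 × 0.2857 = 1.5901 m.
Difference: 5.4442 − 1.5901 = 3.854 m.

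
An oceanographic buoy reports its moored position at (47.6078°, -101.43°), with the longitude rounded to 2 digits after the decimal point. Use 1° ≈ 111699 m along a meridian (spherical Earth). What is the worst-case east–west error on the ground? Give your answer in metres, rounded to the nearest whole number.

377 metres

Rounding to 2 decimal places leaves the longitude within ±0.005° of the true value.
One degree of longitude at 47.6078° is 111699 × cos 47.6078° ≈ 111699 × 0.6742 = 75307.7 m.
East–west error: 0.005° × 75307.7 m/° ≈ 376.538 m.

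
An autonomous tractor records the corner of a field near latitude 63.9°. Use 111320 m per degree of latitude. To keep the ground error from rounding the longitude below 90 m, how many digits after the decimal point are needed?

3 decimal places

At 63.9° one degree of longitude covers 111320 × cos 63.9° ≈ 111320 × 0.4399 ≈ 48974 m.
N decimal places → at most half a unit in the last place, 0.5 × 10⁻ᴺ° = 48974/2 × 10⁻ᴺ m.
Need 0.5 × 48974 × 10⁻ᴺ ≤ 90 → 10⁻ᴺ ≤ 3.675e-03, so N ≥ 2.43.
N = 2 would give 245 m (too coarse); N = 3 gives 24.5 m ≤ 90 m.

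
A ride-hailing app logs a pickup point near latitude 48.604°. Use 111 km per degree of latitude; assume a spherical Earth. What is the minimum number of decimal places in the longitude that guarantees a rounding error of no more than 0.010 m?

7

At 48.604° one degree of longitude covers 111000 × cos 48.604° ≈ 111000 × 0.6613 ≈ 73399.8 m.
Rounding to N decimal places gives at most 0.5 × 10⁻ᴺ degrees of error, i.e. 0.5 × 10⁻ᴺ × 73399.8 m.
Need 0.5 × 73399.8 × 10⁻ᴺ ≤ 0.010 → 10⁻ᴺ ≤ 2.725e-07, so N ≥ 6.56.
So 7 decimal places suffice (0.00367 m); 6 would allow up to 0.0367 m.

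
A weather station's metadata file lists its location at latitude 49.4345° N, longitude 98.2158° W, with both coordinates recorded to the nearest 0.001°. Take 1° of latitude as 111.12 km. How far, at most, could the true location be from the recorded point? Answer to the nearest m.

Rounding to 3 decimal places leaves each coordinate within ±0.0005° of the true value.
North–south component: 0.0005° × 111120 = 55.56 m.
Longitude error → 0.0005 × 111120 × cos 49.4345° = 0.0005 × 111120 × 0.6503 ≈ 36.1316 m.
Worst case both components are at the extreme and orthogonal: √(55.56² + 36.1316²) ≈ 66.2752 m.

66 m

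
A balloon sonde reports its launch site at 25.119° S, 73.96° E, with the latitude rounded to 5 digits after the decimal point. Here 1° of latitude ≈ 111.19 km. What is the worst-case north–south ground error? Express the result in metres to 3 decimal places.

Rounding to 5 decimal places leaves the latitude within ±5e-06° of the true value.
Along the meridian that is 5e-06° × 111190 m/° = 0.55595 m.

0.556 metres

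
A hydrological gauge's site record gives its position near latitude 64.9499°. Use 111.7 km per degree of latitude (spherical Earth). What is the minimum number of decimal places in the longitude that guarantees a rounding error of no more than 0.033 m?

6

At 64.9499° one degree of longitude covers 111700 × cos 64.9499° ≈ 111700 × 0.4234 ≈ 47295 m.
N decimal places → at most half a unit in the last place, 0.5 × 10⁻ᴺ° = 47295/2 × 10⁻ᴺ m.
Need 0.5 × 47295 × 10⁻ᴺ ≤ 0.033 → 10⁻ᴺ ≤ 1.395e-06, so N ≥ 5.86.
So 6 decimal places suffice (0.0236 m); 5 would allow up to 0.236 m.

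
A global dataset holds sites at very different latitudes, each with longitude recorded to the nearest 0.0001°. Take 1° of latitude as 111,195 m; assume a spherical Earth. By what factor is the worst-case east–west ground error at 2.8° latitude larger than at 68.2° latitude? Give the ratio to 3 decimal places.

2.690

Rounding to 4 decimal places leaves the longitude within ±5e-05° of the true value.
At 2.8°: 5e-05° × 111195 × cos 2.8° = 5e-05 × 111195 × 0.9988 ≈ 5.5531 m.
Error at 68.2° = 5e-05° × 111195 × cos 68.2° ≈ 5.5598 × 0.3714 = 2.0647 m.
Ratio: 5.5531 / 2.0647 = cos 2.8° / cos 68.2° ≈ 2.6895.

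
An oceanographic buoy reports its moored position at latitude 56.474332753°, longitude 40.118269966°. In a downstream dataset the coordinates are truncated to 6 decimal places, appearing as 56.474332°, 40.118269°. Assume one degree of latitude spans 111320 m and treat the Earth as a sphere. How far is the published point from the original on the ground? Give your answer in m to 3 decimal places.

0.103 m

The latitude changed by +0.000000753° and the longitude by +0.000000966°.
N–S: 0.000000753° × 111320 m/° = 0.083824 m.
E–W at 56.4743°: 0.000000966° × 111320 × cos 56.4743° = 0.000000966 × 111320 × 0.5523 ≈ 0.0593928 m.
Distance: √(0.083824² + 0.0593928²) ≈ 0.102732 m.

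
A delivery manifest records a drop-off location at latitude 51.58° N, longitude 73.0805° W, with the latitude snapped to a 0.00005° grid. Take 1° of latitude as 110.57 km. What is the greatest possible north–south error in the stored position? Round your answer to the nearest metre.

With a 0.00005° grid the true value lies within half a step, ±0.00005°/2 = ±2.5e-05°, of the stored one.
North–south distance: 2.5e-05° × 110570 m/° = 2.76425 m.

3 metres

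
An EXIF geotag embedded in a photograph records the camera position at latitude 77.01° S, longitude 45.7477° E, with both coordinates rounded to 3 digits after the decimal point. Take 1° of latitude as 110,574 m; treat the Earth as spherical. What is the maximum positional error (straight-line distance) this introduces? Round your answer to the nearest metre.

Rounding to 3 decimal places leaves each coordinate within ±0.0005° of the true value.
North–south component: 0.0005° × 110574 = 55.287 m.
East–west component at 77.01°: 0.0005° × 110574 × cos 77.01° ≈ 0.0005 × 24854.9 ≈ 12.4275 m.
Worst case both components are at the extreme and orthogonal: √(55.287² + 12.4275²) ≈ 56.6665 m.

57 metres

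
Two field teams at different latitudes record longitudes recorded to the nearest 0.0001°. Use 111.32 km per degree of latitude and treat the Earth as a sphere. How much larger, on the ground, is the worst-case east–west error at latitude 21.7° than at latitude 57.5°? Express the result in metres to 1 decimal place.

2.2 metres

Rounding to 4 decimal places leaves the longitude within ±5e-05° of the true value.
At 21.7°: 5e-05° × 111320 × cos 21.7° = 5e-05 × 111320 × 0.9291 ≈ 5.1716 m.
Error at 57.5° = 5e-05° × 111320 × cos 57.5° ≈ 5.566 × 0.5373 = 2.9906 m.
So the lower-latitude error exceeds the higher by 5.1716 − 2.9906 = 2.1809 m.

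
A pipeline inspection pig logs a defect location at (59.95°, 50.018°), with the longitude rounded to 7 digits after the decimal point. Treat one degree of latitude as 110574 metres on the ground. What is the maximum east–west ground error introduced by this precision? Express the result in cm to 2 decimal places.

0.28 cm

Rounding to 7 decimal places leaves the longitude within ±5e-08° of the true value.
One degree of longitude at 59.95° is 110574 × cos 59.95° ≈ 110574 × 0.5008 = 55370.5 m.
So at most 5e-08° × 55370.5 ≈ 0.00276853 m east–west.
That is 0.00276853 m = 0.27685 cm.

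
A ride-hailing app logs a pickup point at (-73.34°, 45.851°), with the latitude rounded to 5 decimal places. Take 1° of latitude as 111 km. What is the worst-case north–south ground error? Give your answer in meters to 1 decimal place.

Rounding to 5 decimal places leaves the latitude within ±5e-06° of the true value.
So the N–S error is at most 5e-06 × 111000 = 0.555 m.

0.6 meters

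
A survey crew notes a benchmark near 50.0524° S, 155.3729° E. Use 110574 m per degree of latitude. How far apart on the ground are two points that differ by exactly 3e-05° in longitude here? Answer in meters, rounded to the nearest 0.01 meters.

2.13 meters

3e-05° of longitude at 50.0524° is 3e-05 × 110574 × cos 50.0524° ≈ 3e-05 × 70998.1 = 2.12994 m.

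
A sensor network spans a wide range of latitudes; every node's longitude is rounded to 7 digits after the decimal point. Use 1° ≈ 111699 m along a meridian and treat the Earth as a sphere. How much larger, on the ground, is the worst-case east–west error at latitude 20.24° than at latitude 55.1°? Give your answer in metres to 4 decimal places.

Rounding to 7 decimal places leaves the longitude within ±5e-08° of the true value.
At 20.24°: 5e-08° × 111699 × cos 20.24° = 5e-08 × 111699 × 0.9383 ≈ 0.0052401 m.
At 55.1°: 5e-08° × 111699 × cos 55.1° = 5e-08 × 111699 × 0.5721 ≈ 0.0031954 m.
Difference: 0.0052401 − 0.0031954 = 0.0020447 m.

0.0020 metres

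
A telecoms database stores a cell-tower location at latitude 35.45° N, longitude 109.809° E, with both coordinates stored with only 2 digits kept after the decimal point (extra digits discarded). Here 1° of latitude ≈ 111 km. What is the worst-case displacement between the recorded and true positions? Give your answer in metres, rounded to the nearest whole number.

Truncating at 2 decimal places can drop up to a full unit in the last place, so each coordinate may be off by as much as 0.01°.
N–S: 0.01° × 111000 m/° = 1110 m.
Longitude error → 0.01 × 111000 × cos 35.45° = 0.01 × 111000 × 0.8146 ≈ 904.23 m.
Combining orthogonally: (1110² + 904.23²)^½ ≈ 1431.69 m.

1432 metres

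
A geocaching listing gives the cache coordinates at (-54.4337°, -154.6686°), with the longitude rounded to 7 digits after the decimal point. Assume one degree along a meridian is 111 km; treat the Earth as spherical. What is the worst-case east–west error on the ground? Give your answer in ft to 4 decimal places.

Rounding to 7 decimal places leaves the longitude within ±5e-08° of the true value.
One degree of longitude at 54.4337° is 111000 × cos 54.4337° ≈ 111000 × 0.5816 = 64562.6 m.
Maximum E–W displacement: 5e-08 × 64562.6 = 0.00322813 m.
In feet: 0.00322813 m ÷ 0.3048 ≈ 0.010591 ft.

0.0106 ft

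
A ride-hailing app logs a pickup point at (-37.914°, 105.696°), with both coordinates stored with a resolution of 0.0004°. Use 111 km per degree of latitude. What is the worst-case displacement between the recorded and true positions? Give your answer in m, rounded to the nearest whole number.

28 m

With a 0.0004° grid the true value lies within half a step, ±0.0004°/2 = ±0.0002°, of the stored one.
North–south component: 0.0002° × 111000 = 22.2 m.
Longitude error → 0.0002 × 111000 × cos 37.914° = 0.0002 × 111000 × 0.7889 ≈ 17.5143 m.
The two errors are perpendicular, so the maximum displacement is √(22.2² + 17.5143²) ≈ 28.2771 m.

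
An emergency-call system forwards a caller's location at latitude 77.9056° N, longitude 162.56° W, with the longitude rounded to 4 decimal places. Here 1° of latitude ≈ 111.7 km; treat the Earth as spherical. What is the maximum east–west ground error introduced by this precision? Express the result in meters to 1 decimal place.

1.2 meters

Rounding to 4 decimal places leaves the longitude within ±5e-05° of the true value.
Parallels shrink by cos φ, so at 77.9056° a degree of longitude is 111700 × 0.2095 ≈ 23403.7 m.
East–west error: 5e-05° × 23403.7 m/° ≈ 1.17019 m.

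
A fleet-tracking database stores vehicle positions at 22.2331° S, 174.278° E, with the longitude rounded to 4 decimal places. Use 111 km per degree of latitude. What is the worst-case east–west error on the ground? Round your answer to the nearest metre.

5 metres

Rounding to 4 decimal places leaves the longitude within ±5e-05° of the true value.
Parallels shrink by cos φ, so at 22.2331° a degree of longitude is 111000 × 0.9257 ≈ 102747 m.
So at most 5e-05° × 102747 ≈ 5.13737 m east–west.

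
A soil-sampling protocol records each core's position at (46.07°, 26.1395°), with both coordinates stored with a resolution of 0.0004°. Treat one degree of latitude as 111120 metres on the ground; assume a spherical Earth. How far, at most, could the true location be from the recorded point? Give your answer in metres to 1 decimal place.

With a 0.0004° grid the true value lies within half a step, ±0.0004°/2 = ±0.0002°, of the stored one.
N–S: 0.0002° × 111120 m/° = 22.224 m.
E–W at 46.07°: 0.0002° × 111120 × cos 46.07° = 0.0002 × 111120 × 0.6938 ≈ 15.4185 m.
Combining orthogonally: (22.224² + 15.4185²)^½ ≈ 27.0488 m.

27.0 metres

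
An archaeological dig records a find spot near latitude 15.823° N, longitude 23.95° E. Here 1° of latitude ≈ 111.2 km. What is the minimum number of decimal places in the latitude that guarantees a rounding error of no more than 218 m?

One degree of latitude covers 111200 m.
N decimal places → at most half a unit in the last place, 0.5 × 10⁻ᴺ° = 111200/2 × 10⁻ᴺ m.
Need 0.5 × 111200 × 10⁻ᴺ ≤ 218 → 10⁻ᴺ ≤ 3.921e-03, so N ≥ 2.41.
N = 2 would give 556 m (too coarse); N = 3 gives 55.6 m ≤ 218 m.

3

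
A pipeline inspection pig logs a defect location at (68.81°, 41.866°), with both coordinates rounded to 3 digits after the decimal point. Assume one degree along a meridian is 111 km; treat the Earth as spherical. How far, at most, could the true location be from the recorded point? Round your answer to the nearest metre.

59 metres

Rounding to 3 decimal places leaves each coordinate within ±0.0005° of the true value.
North–south component: 0.0005° × 111000 = 55.5 m.
Longitude error → 0.0005 × 111000 × cos 68.81° = 0.0005 × 111000 × 0.3615 ≈ 20.0611 m.
Worst case both components are at the extreme and orthogonal: √(55.5² + 20.0611²) ≈ 59.0144 m.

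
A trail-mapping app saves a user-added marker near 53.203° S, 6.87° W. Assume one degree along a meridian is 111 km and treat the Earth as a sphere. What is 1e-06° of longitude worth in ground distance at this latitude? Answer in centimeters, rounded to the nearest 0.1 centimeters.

One degree of longitude here spans 111000 × cos 53.203° = 111000 × 0.5990 ≈ 66487 m; 1e-06° of that is 0.066487 m.
That is 0.066487 m = 6.6487 cm.

6.6 centimeters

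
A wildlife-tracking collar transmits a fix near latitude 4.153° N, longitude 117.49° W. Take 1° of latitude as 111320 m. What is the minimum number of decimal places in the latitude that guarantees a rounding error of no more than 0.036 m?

7 decimal places

One degree of latitude covers 111320 m.
With N decimal places the half-ulp bound is 0.5·10⁻ᴺ°, or 0.5·10⁻ᴺ × 111320 m on the ground.
Need 0.5 × 111320 × 10⁻ᴺ ≤ 0.036 → 10⁻ᴺ ≤ 6.468e-07, so N ≥ 6.19.
So 7 decimal places suffice (0.00557 m); 6 would allow up to 0.0557 m.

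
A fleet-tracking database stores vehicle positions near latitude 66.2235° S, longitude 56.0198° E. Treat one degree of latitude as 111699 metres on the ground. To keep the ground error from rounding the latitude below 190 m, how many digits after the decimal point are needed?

3

One degree of latitude covers 111699 m.
With N decimal places the half-ulp bound is 0.5·10⁻ᴺ°, or 0.5·10⁻ᴺ × 111699 m on the ground.
Need 0.5 × 111699 × 10⁻ᴺ ≤ 190 → 10⁻ᴺ ≤ 3.402e-03, so N ≥ 2.47.
At 2 places the error can reach 558 m, but 3 places keeps it to 55.8 m.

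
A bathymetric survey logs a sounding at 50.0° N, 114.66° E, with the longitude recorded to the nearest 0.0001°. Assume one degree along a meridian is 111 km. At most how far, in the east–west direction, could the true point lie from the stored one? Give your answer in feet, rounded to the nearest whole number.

12 feet

Rounding to 4 decimal places leaves the longitude within ±5e-05° of the true value.
At latitude 50° a degree of longitude spans 111000 m × cos 50° = 111000 × 0.6428 ≈ 71349.4 m.
Maximum E–W displacement: 5e-05 × 71349.4 = 3.56747 m.
Converting: 3.56747 m × 3.2808 ft/m ≈ 11.704 ft.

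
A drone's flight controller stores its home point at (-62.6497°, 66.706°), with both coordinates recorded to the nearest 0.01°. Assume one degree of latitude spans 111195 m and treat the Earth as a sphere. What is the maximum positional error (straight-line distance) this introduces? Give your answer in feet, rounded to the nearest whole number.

Rounding to 2 decimal places leaves each coordinate within ±0.005° of the true value.
N–S: 0.005° × 111195 m/° = 555.975 m.
East–west component at 62.6497°: 0.005° × 111195 × cos 62.6497° ≈ 0.005 × 51086.3 ≈ 255.431 m.
The two errors are perpendicular, so the maximum displacement is √(555.975² + 255.431²) ≈ 611.844 m.
Converting: 611.844 m × 3.2808 ft/m ≈ 2007.4 ft.

2007 feet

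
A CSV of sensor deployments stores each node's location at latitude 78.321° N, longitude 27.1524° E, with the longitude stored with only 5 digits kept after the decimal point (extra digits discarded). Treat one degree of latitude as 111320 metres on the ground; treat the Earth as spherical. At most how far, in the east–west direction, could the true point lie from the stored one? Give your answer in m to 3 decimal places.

Truncating at 5 decimal places can drop up to a full unit in the last place, so the longitude may be off by as much as 1e-05°.
Parallels shrink by cos φ, so at 78.321° a degree of longitude is 111320 × 0.2024 ≈ 22534.3 m.
So at most 1e-05° × 22534.3 ≈ 0.225343 m east–west.

0.225 m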